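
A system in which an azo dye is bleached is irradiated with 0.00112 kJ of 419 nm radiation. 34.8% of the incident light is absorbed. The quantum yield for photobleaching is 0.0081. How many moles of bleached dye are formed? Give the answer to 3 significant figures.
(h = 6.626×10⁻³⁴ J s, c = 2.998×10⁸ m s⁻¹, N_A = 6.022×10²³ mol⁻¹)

Photon energy at 419 nm: hc/λ = (6.626×10⁻³⁴)(2.998×10⁸)/(419×10⁻⁹) = 4.741×10⁻¹⁹ J.
Incident energy: 0.00112 kJ = 1.12 J.
Photons incident: 1.12 / 4.741×10⁻¹⁹ = 2.362×10¹⁸, i.e. 2.362×10¹⁸/6.022×10²³ = 3.922×10⁻⁶ mol.
Photons absorbed: 0.348 × 3.922×10⁻⁶ = 1.365×10⁻⁶ mol.
Product: Φ × n_abs = 0.0081 × 1.365×10⁻⁶ = 1.106×10⁻⁸ mol.

1.11×10⁻⁸ mol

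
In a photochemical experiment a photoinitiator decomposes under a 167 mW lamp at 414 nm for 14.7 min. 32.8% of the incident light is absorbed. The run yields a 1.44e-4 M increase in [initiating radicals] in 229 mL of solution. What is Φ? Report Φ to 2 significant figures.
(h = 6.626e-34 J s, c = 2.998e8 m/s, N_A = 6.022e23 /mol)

Φ = 0.20

Product: (1.44e-4 M)(0.229 L) = 3.298e-5 mol.
Photon energy at 414 nm: hc/λ = (6.626e-34)(2.998e8)/(414e-9) = 4.798e-19 J.
Energy delivered: (167 mW)(882 s) = 147.3 J.
Photons incident: 147.3 / 4.798e-19 = 3.070e20, i.e. 3.070e20/6.022e23 = 5.098e-4 mol.
Photons absorbed: 0.328 × 5.098e-4 = 1.672e-4 mol.
Φ = 3.298e-5 mol / 1.672e-4 mol photons = 0.20.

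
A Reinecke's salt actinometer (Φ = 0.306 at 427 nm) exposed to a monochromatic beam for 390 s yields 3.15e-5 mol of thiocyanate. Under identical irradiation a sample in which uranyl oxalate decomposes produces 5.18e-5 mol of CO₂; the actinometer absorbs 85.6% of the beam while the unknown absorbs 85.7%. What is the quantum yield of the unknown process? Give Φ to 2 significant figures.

Φ = 0.50

Photons absorbed by the actinometer: 3.15e-5 / 0.306 = 1.029e-4 mol.
Incident flux: 1.029e-4 / 0.856 = 1.202e-4 einstein.
Absorbed by unknown: 0.857 × 1.202e-4 = 1.030e-4 mol.
Φ(unknown) = 5.18e-5 / 1.030e-4 = 0.50.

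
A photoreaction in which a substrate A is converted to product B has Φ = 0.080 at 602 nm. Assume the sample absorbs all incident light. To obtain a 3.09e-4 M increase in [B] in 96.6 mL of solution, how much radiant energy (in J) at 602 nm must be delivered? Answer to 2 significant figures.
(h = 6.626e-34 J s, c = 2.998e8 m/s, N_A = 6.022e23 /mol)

74 J

Product: (3.09e-4 M)(0.0966 L) = 2.985e-5 mol.
Photons that must be absorbed: 2.985e-5 / 0.080 = 3.731e-4 mol.
Photon energy: hc/λ = 3.300e-19 J; per mole, 1.987e5 J mol⁻¹.
Energy required: 3.731e-4 × 1.987e5 = 74 J.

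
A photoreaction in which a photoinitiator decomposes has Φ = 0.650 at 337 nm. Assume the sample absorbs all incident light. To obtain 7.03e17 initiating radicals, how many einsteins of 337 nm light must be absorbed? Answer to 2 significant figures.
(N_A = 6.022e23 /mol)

1.8e-6 einstein

Product: 7.03e17 / 6.022e23 = 1.167e-6 mol.
Photons that must be absorbed: 1.167e-6 / 0.650 = 1.795e-6 mol.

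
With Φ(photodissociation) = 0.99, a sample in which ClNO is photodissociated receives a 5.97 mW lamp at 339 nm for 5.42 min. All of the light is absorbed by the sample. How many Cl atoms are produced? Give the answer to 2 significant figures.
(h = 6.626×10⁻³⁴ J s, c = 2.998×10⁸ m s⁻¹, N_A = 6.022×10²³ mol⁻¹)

Photon energy at 339 nm: hc/λ = (6.626×10⁻³⁴)(2.998×10⁸)/(339×10⁻⁹) = 5.860×10⁻¹⁹ J.
Energy delivered: (5.97 mW)(325.2 s) = 1.941 J.
Photons incident: 1.941 / 5.860×10⁻¹⁹ = 3.312×10¹⁸, i.e. 3.312×10¹⁸/6.022×10²³ = 5.500×10⁻⁶ mol.
Product: Φ × n_abs = 0.99 × 5.500×10⁻⁶ = 5.445×10⁻⁶ mol.
As a count: 5.445×10⁻⁶ × 6.022×10²³ = 3.3×10¹⁸.

3.3×10¹⁸ atoms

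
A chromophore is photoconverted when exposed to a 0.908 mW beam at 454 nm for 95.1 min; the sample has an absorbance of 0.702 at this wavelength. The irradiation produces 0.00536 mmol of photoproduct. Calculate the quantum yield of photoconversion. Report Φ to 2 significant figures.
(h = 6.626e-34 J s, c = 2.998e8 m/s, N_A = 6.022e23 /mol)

Product: 0.00536 mmol = 5.36e-6 mol.
Photon energy at 454 nm: hc/λ = (6.626e-34)(2.998e8)/(454e-9) = 4.375e-19 J.
Energy delivered: (0.908 mW)(5706 s) = 5.181 J.
Photons incident: 5.181 / 4.375e-19 = 1.184e19, i.e. 1.184e19/6.022e23 = 1.966e-5 mol.
Fraction absorbed: 1 − 10^(−0.702) = 0.8014.
Photons absorbed: 0.8014 × 1.966e-5 = 1.576e-5 mol.
Φ = 5.36e-6 mol / 1.576e-5 mol photons = 0.34.

Φ = 0.34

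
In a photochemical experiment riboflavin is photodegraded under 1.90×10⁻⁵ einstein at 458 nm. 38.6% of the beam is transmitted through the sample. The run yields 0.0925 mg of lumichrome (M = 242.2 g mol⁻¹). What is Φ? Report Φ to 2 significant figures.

Φ = 0.033

Product: 0.0925 mg / 242.2 g mol⁻¹ = 3.819×10⁻⁷ mol.
Fraction absorbed: 1 − 38.6/100 = 0.6140.
Photons absorbed: 0.6140 × 1.90×10⁻⁵ = 1.167×10⁻⁵ mol.
Φ = 3.819×10⁻⁷ mol / 1.167×10⁻⁵ mol photons = 0.033.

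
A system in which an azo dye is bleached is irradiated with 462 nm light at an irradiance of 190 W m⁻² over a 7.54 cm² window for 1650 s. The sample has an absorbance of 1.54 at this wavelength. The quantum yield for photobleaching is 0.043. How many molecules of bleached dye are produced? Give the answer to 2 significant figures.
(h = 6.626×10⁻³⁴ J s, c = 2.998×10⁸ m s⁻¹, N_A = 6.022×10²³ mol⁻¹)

Photon energy at 462 nm: hc/λ = (6.626×10⁻³⁴)(2.998×10⁸)/(462×10⁻⁹) = 4.300×10⁻¹⁹ J.
Energy delivered: (190 W m⁻²)(7.54×10⁻⁴ m²)(1650 s) = 236.4 J.
Photons incident: 236.4 / 4.300×10⁻¹⁹ = 5.498×10²⁰, i.e. 5.498×10²⁰/6.022×10²³ = 9.130×10⁻⁴ mol.
Fraction absorbed: 1 − 10^(−1.54) = 0.9712.
Photons absorbed: 0.9712 × 9.130×10⁻⁴ = 8.867×10⁻⁴ mol.
Product: Φ × n_abs = 0.043 × 8.867×10⁻⁴ = 3.813×10⁻⁵ mol.
As a count: 3.813×10⁻⁵ × 6.022×10²³ = 2.3×10¹⁹.

2.3×10¹⁹ molecules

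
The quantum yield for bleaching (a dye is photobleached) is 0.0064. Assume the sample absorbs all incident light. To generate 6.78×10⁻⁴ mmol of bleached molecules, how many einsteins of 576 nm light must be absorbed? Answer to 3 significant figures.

Product: 6.78×10⁻⁴ mmol = 6.78×10⁻⁷ mol.
Photons that must be absorbed: 6.78×10⁻⁷ / 0.0064 = 1.059×10⁻⁴ mol.

1.06×10⁻⁴ einstein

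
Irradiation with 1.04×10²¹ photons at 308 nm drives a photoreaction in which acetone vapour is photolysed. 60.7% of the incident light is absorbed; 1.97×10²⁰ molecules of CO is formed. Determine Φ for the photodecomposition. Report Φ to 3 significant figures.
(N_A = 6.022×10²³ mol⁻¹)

Product: 1.97×10²⁰ / 6.022×10²³ = 3.271×10⁻⁴ mol.
Moles of photons: 1.04×10²¹ / 6.022×10²³ = 0.001727 mol.
Photons absorbed: 0.607 × 0.001727 = 0.001048 mol.
Φ = 3.271×10⁻⁴ mol / 0.001048 mol photons = 0.312.

Φ = 0.312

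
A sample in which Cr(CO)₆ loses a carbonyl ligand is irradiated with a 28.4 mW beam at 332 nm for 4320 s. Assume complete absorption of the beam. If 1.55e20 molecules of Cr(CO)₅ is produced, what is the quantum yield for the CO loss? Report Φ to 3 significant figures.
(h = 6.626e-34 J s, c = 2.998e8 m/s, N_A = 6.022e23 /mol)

Product: 1.55e20 / 6.022e23 = 2.574e-4 mol.
Photon energy at 332 nm: hc/λ = (6.626e-34)(2.998e8)/(332e-9) = 5.983e-19 J.
Energy delivered: (28.4 mW)(4320 s) = 122.7 J.
Photons incident: 122.7 / 5.983e-19 = 2.051e20, i.e. 2.051e20/6.022e23 = 3.406e-4 mol.
Φ = 2.574e-4 mol / 3.406e-4 mol photons = 0.756.

Φ = 0.756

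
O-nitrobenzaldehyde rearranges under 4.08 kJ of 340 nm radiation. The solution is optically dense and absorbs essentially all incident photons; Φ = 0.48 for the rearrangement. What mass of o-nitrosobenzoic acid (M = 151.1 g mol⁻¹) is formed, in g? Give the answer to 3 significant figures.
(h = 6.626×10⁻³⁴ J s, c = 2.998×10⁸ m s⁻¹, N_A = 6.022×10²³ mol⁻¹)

0.841 g

Photon energy at 340 nm: hc/λ = (6.626×10⁻³⁴)(2.998×10⁸)/(340×10⁻⁹) = 5.843×10⁻¹⁹ J.
Incident energy: 4.08 kJ = 4080 J.
Photons incident: 4080 / 5.843×10⁻¹⁹ = 6.983×10²¹, i.e. 6.983×10²¹/6.022×10²³ = 0.01160 mol.
Product: Φ × n_abs = 0.48 × 0.01160 = 0.005568 mol.
Mass: 0.005568 × 151.1 = 0.8413 g = 0.841 g.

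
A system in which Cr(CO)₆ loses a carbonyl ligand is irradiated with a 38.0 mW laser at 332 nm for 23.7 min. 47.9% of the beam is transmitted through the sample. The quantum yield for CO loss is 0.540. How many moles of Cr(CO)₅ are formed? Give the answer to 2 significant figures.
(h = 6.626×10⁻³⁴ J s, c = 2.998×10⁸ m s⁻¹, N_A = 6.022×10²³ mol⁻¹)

Photon energy at 332 nm: hc/λ = (6.626×10⁻³⁴)(2.998×10⁸)/(332×10⁻⁹) = 5.983×10⁻¹⁹ J.
Energy delivered: (38.0 mW)(1422 s) = 54.04 J.
Photons incident: 54.04 / 5.983×10⁻¹⁹ = 9.032×10¹⁹, i.e. 9.032×10¹⁹/6.022×10²³ = 1.500×10⁻⁴ mol.
Fraction absorbed: 1 − 47.9/100 = 0.5210.
Photons absorbed: 0.5210 × 1.500×10⁻⁴ = 7.815×10⁻⁵ mol.
Product: Φ × n_abs = 0.540 × 7.815×10⁻⁵ = 4.220×10⁻⁵ mol.

4.2×10⁻⁵ mol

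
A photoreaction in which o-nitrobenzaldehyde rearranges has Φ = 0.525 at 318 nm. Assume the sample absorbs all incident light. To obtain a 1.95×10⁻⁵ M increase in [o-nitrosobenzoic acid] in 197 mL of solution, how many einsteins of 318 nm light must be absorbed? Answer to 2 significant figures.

7.3×10⁻⁶ einstein

Product: (1.95×10⁻⁵ M)(0.197 L) = 3.842×10⁻⁶ mol.
Photons that must be absorbed: 3.842×10⁻⁶ / 0.525 = 7.318×10⁻⁶ mol.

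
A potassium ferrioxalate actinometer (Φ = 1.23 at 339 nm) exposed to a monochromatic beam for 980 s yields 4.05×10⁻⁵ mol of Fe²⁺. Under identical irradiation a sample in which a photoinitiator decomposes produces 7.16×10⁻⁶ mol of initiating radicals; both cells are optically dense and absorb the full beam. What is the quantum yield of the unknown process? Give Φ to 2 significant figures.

Photons absorbed by the actinometer: 4.05×10⁻⁵ / 1.23 = 3.293×10⁻⁵ mol.
Φ(unknown) = 7.16×10⁻⁶ / 3.293×10⁻⁵ = 0.22.

Φ = 0.22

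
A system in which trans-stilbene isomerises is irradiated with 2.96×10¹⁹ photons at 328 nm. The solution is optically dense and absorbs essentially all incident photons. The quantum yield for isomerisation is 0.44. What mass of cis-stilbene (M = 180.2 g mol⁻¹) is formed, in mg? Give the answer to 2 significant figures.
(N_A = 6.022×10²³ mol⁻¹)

Moles of photons: 2.96×10¹⁹ / 6.022×10²³ = 4.915×10⁻⁵ mol.
Product: Φ × n_abs = 0.44 × 4.915×10⁻⁵ = 2.163×10⁻⁵ mol.
Mass: 2.163×10⁻⁵ × 180.2 = 0.003898 g = 3.9 mg.

3.9 mg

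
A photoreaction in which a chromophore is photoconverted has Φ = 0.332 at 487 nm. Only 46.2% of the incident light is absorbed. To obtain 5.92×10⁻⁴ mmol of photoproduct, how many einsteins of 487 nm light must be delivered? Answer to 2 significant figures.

Product: 5.92×10⁻⁴ mmol = 5.92×10⁻⁷ mol.
Photons that must be absorbed: 5.92×10⁻⁷ / 0.332 = 1.783×10⁻⁶ mol.
Incident photons needed: 1.783×10⁻⁶ / 0.462 = 3.859×10⁻⁶ mol.

3.9×10⁻⁶ einstein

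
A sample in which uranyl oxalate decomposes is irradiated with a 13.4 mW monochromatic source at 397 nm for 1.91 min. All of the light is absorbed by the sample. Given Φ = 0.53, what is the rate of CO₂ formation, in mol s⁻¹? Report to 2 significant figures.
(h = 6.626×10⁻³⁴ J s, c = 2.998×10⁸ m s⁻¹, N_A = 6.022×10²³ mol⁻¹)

Photon energy at 397 nm: hc/λ = (6.626×10⁻³⁴)(2.998×10⁸)/(397×10⁻⁹) = 5.004×10⁻¹⁹ J.
Energy delivered: (13.4 mW)(114.6 s) = 1.536 J.
Photons incident: 1.536 / 5.004×10⁻¹⁹ = 3.070×10¹⁸, i.e. 3.070×10¹⁸/6.022×10²³ = 5.098×10⁻⁶ mol.
Product formed: 0.53 × 5.098×10⁻⁶ = 2.702×10⁻⁶ mol.
Rate: 2.702×10⁻⁶ / 114.6 s = 2.4×10⁻⁸ mol s⁻¹.

2.4×10⁻⁸ mol s⁻¹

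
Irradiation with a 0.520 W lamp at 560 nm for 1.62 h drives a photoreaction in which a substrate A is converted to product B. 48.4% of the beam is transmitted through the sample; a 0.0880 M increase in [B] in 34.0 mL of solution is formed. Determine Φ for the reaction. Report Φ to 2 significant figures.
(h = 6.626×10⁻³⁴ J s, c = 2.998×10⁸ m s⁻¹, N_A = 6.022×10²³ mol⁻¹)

Product: (0.0880 M)(0.034 L) = 0.002992 mol.
Photon energy at 560 nm: hc/λ = (6.626×10⁻³⁴)(2.998×10⁸)/(560×10⁻⁹) = 3.547×10⁻¹⁹ J.
Energy delivered: (0.520 W)(5832 s) = 3033 J.
Photons incident: 3033 / 3.547×10⁻¹⁹ = 8.551×10²¹, i.e. 8.551×10²¹/6.022×10²³ = 0.01420 mol.
Fraction absorbed: 1 − 48.4/100 = 0.5160.
Photons absorbed: 0.5160 × 0.01420 = 0.007327 mol.
Φ = 0.002992 mol / 0.007327 mol photons = 0.41.

Φ = 0.41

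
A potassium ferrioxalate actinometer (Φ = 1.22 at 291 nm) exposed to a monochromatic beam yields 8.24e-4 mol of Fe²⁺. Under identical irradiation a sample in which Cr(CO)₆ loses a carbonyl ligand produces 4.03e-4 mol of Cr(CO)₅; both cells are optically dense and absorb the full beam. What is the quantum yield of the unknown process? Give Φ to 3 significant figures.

Φ = 0.597

Photons absorbed by the actinometer: 8.24e-4 / 1.22 = 6.754e-4 mol.
Φ(unknown) = 4.03e-4 / 6.754e-4 = 0.597.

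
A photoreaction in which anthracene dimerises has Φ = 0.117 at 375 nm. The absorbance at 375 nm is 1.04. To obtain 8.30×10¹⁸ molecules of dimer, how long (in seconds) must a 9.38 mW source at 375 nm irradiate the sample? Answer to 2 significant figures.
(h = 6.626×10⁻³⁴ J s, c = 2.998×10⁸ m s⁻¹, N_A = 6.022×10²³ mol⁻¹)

t ≈ 4400 s

Product: 8.30×10¹⁸ / 6.022×10²³ = 1.378×10⁻⁵ mol.
Photons that must be absorbed: 1.378×10⁻⁵ / 0.117 = 1.178×10⁻⁴ mol.
Fraction absorbed: 1 − 10^(−1.04) = 0.9088.
Incident photons needed: 1.178×10⁻⁴ / 0.9088 = 1.296×10⁻⁴ mol.
Photon energy: hc/λ = 5.297×10⁻¹⁹ J; per mole, 3.190×10⁵ J mol⁻¹.
Energy required: 1.296×10⁻⁴ × 3.190×10⁵ = 41.34 J.
Time: 41.34 J / 0.00938 W = 4400 s.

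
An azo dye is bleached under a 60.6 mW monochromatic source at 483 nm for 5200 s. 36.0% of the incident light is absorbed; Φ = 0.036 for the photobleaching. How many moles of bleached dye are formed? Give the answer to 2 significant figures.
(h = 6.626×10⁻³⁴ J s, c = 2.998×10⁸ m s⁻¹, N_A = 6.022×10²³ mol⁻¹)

Photon energy at 483 nm: hc/λ = (6.626×10⁻³⁴)(2.998×10⁸)/(483×10⁻⁹) = 4.113×10⁻¹⁹ J.
Energy delivered: (60.6 mW)(5200 s) = 315.1 J.
Photons incident: 315.1 / 4.113×10⁻¹⁹ = 7.661×10²⁰, i.e. 7.661×10²⁰/6.022×10²³ = 0.001272 mol.
Photons absorbed: 0.360 × 0.001272 = 4.579×10⁻⁴ mol.
Product: Φ × n_abs = 0.036 × 4.579×10⁻⁴ = 1.648×10⁻⁵ mol.

1.6×10⁻⁵ mol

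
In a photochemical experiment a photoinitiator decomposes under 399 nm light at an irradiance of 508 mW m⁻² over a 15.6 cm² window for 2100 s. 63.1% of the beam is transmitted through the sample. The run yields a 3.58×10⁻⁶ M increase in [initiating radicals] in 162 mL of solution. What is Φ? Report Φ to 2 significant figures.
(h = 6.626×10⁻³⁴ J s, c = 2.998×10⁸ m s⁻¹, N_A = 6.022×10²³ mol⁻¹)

Product: (3.58×10⁻⁶ M)(0.162 L) = 5.800×10⁻⁷ mol.
Photon energy at 399 nm: hc/λ = (6.626×10⁻³⁴)(2.998×10⁸)/(399×10⁻⁹) = 4.979×10⁻¹⁹ J.
Energy delivered: (508 mW m⁻²)(15.6×10⁻⁴ m²)(2100 s) = 1.664 J.
Photons incident: 1.664 / 4.979×10⁻¹⁹ = 3.342×10¹⁸, i.e. 3.342×10¹⁸/6.022×10²³ = 5.550×10⁻⁶ mol.
Fraction absorbed: 1 − 63.1/100 = 0.3690.
Photons absorbed: 0.3690 × 5.550×10⁻⁶ = 2.048×10⁻⁶ mol.
Φ = 5.800×10⁻⁷ mol / 2.048×10⁻⁶ mol photons = 0.28.

Φ = 0.28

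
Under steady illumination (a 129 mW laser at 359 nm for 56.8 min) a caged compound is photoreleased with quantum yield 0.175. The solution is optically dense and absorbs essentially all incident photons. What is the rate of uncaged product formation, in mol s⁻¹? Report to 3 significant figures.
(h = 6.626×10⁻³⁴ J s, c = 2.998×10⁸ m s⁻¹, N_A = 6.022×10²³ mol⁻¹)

Photon energy at 359 nm: hc/λ = (6.626×10⁻³⁴)(2.998×10⁸)/(359×10⁻⁹) = 5.533×10⁻¹⁹ J.
Energy delivered: (129 mW)(3408 s) = 439.6 J.
Photons incident: 439.6 / 5.533×10⁻¹⁹ = 7.945×10²⁰, i.e. 7.945×10²⁰/6.022×10²³ = 0.001319 mol.
Product formed: 0.175 × 0.001319 = 2.308×10⁻⁴ mol.
Rate: 2.308×10⁻⁴ / 3408 s = 6.77×10⁻⁸ mol s⁻¹.

6.77×10⁻⁸ mol s⁻¹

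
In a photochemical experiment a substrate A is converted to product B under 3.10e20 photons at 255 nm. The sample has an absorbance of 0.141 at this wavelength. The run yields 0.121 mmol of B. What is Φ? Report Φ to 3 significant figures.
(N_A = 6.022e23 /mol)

Φ = 0.848

Product: 0.121 mmol = 1.21e-4 mol.
Moles of photons: 3.10e20 / 6.022e23 = 5.148e-4 mol.
Fraction absorbed: 1 − 10^(−0.141) = 0.2772.
Photons absorbed: 0.2772 × 5.148e-4 = 1.427e-4 mol.
Φ = 1.21e-4 mol / 1.427e-4 mol photons = 0.848.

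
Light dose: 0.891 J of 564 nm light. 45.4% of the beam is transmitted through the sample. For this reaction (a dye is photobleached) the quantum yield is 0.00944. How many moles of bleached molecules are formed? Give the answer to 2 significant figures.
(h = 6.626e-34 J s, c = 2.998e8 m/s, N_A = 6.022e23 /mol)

Photon energy at 564 nm: hc/λ = (6.626e-34)(2.998e8)/(564e-9) = 3.522e-19 J.
Photons incident: 0.891 / 3.522e-19 = 2.530e18, i.e. 2.530e18/6.022e23 = 4.201e-6 mol.
Fraction absorbed: 1 − 45.4/100 = 0.5460.
Photons absorbed: 0.5460 × 4.201e-6 = 2.294e-6 mol.
Product: Φ × n_abs = 0.00944 × 2.294e-6 = 2.166e-8 mol.

2.2e-8 mol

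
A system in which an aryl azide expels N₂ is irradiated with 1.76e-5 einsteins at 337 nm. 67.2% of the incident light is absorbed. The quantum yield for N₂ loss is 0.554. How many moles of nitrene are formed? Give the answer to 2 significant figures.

Photons absorbed: 0.672 × 1.76e-5 = 1.183e-5 mol.
Product: Φ × n_abs = 0.554 × 1.183e-5 = 6.554e-6 mol.

6.6e-6 mol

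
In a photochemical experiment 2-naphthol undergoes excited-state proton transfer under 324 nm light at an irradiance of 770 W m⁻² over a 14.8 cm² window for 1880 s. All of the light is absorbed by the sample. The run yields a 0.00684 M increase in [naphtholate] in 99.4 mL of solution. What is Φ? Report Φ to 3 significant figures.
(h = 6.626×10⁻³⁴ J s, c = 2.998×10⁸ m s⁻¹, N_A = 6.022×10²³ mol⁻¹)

Product: (0.00684 M)(0.0994 L) = 6.799×10⁻⁴ mol.
Photon energy at 324 nm: hc/λ = (6.626×10⁻³⁴)(2.998×10⁸)/(324×10⁻⁹) = 6.131×10⁻¹⁹ J.
Energy delivered: (770 W m⁻²)(14.8×10⁻⁴ m²)(1880 s) = 2142 J.
Photons incident: 2142 / 6.131×10⁻¹⁹ = 3.494×10²¹, i.e. 3.494×10²¹/6.022×10²³ = 0.005802 mol.
Φ = 6.799×10⁻⁴ mol / 0.005802 mol photons = 0.117.

Φ = 0.117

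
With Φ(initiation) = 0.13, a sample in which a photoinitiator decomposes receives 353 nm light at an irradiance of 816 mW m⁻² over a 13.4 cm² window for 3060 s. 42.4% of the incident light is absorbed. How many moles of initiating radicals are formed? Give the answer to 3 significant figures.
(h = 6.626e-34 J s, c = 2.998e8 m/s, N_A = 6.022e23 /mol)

Photon energy at 353 nm: hc/λ = (6.626e-34)(2.998e8)/(353e-9) = 5.627e-19 J.
Energy delivered: (816 mW m⁻²)(13.4e-4 m²)(3060 s) = 3.346 J.
Photons incident: 3.346 / 5.627e-19 = 5.946e18, i.e. 5.946e18/6.022e23 = 9.874e-6 mol.
Photons absorbed: 0.424 × 9.874e-6 = 4.187e-6 mol.
Product: Φ × n_abs = 0.13 × 4.187e-6 = 5.443e-7 mol.

5.44e-7 mol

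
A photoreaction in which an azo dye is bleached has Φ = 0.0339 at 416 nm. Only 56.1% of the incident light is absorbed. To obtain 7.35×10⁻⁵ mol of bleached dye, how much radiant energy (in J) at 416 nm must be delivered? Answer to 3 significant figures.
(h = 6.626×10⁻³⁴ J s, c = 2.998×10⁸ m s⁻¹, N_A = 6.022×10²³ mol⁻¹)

Photons that must be absorbed: 7.35×10⁻⁵ / 0.0339 = 0.002168 mol.
Incident photons needed: 0.002168 / 0.561 = 0.003865 mol.
Photon energy: hc/λ = 4.775×10⁻¹⁹ J; per mole, 2.876×10⁵ J mol⁻¹.
Energy required: 0.003865 × 2.876×10⁵ = 1110 J.

1110 J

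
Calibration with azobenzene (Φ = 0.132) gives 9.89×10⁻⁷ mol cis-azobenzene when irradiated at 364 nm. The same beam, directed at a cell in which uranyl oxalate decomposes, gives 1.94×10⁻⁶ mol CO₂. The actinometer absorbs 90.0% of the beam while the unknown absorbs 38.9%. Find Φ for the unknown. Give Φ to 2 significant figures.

Φ = 0.60

Photons absorbed by the actinometer: 9.89×10⁻⁷ / 0.132 = 7.492×10⁻⁶ mol.
Incident flux: 7.492×10⁻⁶ / 0.900 = 8.324×10⁻⁶ einstein.
Absorbed by unknown: 0.389 × 8.324×10⁻⁶ = 3.238×10⁻⁶ mol.
Φ(unknown) = 1.94×10⁻⁶ / 3.238×10⁻⁶ = 0.60.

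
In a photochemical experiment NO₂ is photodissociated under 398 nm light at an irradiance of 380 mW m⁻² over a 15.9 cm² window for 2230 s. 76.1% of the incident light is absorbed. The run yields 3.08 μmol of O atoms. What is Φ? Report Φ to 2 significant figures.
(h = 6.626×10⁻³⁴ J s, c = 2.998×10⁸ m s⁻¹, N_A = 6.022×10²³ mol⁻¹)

Product: 3.08 μmol = 3.08×10⁻⁶ mol.
Photon energy at 398 nm: hc/λ = (6.626×10⁻³⁴)(2.998×10⁸)/(398×10⁻⁹) = 4.991×10⁻¹⁹ J.
Energy delivered: (380 mW m⁻²)(15.9×10⁻⁴ m²)(2230 s) = 1.347 J.
Photons incident: 1.347 / 4.991×10⁻¹⁹ = 2.699×10¹⁸, i.e. 2.699×10¹⁸/6.022×10²³ = 4.482×10⁻⁶ mol.
Photons absorbed: 0.761 × 4.482×10⁻⁶ = 3.411×10⁻⁶ mol.
Φ = 3.08×10⁻⁶ mol / 3.411×10⁻⁶ mol photons = 0.90.

Φ = 0.90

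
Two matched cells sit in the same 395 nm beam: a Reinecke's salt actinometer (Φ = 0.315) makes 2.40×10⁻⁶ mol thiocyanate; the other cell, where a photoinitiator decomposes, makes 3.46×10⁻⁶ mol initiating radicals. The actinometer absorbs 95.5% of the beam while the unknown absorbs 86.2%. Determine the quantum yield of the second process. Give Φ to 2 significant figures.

Φ = 0.50

Photons absorbed by the actinometer: 2.40×10⁻⁶ / 0.315 = 7.619×10⁻⁶ mol.
Incident flux: 7.619×10⁻⁶ / 0.955 = 7.978×10⁻⁶ einstein.
Absorbed by unknown: 0.862 × 7.978×10⁻⁶ = 6.877×10⁻⁶ mol.
Φ(unknown) = 3.46×10⁻⁶ / 6.877×10⁻⁶ = 0.50.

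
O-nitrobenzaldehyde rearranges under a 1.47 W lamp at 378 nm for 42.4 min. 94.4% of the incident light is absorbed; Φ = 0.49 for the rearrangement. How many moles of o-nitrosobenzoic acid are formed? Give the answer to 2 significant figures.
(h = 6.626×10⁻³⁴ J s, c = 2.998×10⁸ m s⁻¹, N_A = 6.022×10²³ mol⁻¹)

0.0055 mol

Photon energy at 378 nm: hc/λ = (6.626×10⁻³⁴)(2.998×10⁸)/(378×10⁻⁹) = 5.255×10⁻¹⁹ J.
Energy delivered: (1.47 W)(2544 s) = 3740 J.
Photons incident: 3740 / 5.255×10⁻¹⁹ = 7.117×10²¹, i.e. 7.117×10²¹/6.022×10²³ = 0.01182 mol.
Photons absorbed: 0.944 × 0.01182 = 0.01116 mol.
Product: Φ × n_abs = 0.49 × 0.01116 = 0.005468 mol.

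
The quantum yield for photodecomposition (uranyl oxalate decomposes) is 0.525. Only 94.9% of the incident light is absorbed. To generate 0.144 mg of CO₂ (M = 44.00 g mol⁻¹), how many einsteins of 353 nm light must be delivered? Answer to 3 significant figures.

6.57e-6 einstein

Product: 0.144 mg / 44.00 g mol⁻¹ = 3.273e-6 mol.
Photons that must be absorbed: 3.273e-6 / 0.525 = 6.234e-6 mol.
Incident photons needed: 6.234e-6 / 0.949 = 6.569e-6 mol.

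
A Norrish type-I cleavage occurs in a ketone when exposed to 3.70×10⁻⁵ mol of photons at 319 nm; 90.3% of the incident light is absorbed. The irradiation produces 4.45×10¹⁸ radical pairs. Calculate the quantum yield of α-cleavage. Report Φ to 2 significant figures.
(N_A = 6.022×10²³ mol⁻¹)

Product: 4.45×10¹⁸ / 6.022×10²³ = 7.390×10⁻⁶ mol.
Photons absorbed: 0.903 × 3.70×10⁻⁵ = 3.341×10⁻⁵ mol.
Φ = 7.390×10⁻⁶ mol / 3.341×10⁻⁵ mol photons = 0.22.

Φ = 0.22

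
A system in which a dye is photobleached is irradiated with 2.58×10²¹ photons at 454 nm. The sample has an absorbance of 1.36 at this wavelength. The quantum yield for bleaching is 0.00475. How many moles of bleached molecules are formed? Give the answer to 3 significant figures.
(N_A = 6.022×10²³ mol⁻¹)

1.95×10⁻⁵ mol

Moles of photons: 2.58×10²¹ / 6.022×10²³ = 0.004284 mol.
Fraction absorbed: 1 − 10^(−1.36) = 0.9563.
Photons absorbed: 0.9563 × 0.004284 = 0.004097 mol.
Product: Φ × n_abs = 0.00475 × 0.004097 = 1.946×10⁻⁵ mol.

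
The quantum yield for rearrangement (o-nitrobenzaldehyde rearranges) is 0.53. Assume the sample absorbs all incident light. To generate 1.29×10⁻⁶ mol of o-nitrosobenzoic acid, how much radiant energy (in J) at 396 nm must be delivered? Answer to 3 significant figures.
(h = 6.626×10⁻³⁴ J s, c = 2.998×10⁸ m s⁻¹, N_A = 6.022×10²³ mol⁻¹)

0.735 J

Photons that must be absorbed: 1.29×10⁻⁶ / 0.53 = 2.434×10⁻⁶ mol.
Photon energy: hc/λ = 5.016×10⁻¹⁹ J; per mole, 3.021×10⁵ J mol⁻¹.
Energy required: 2.434×10⁻⁶ × 3.021×10⁵ = 0.735 J.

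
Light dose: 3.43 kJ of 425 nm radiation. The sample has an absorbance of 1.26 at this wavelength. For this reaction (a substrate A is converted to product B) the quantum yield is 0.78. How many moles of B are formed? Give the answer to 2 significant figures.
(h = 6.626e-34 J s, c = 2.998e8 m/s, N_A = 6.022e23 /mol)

0.0090 mol

Photon energy at 425 nm: hc/λ = (6.626e-34)(2.998e8)/(425e-9) = 4.674e-19 J.
Incident energy: 3.43 kJ = 3430 J.
Photons incident: 3430 / 4.674e-19 = 7.338e21, i.e. 7.338e21/6.022e23 = 0.01219 mol.
Fraction absorbed: 1 − 10^(−1.26) = 0.9450.
Photons absorbed: 0.9450 × 0.01219 = 0.01152 mol.
Product: Φ × n_abs = 0.78 × 0.01152 = 0.008986 mol.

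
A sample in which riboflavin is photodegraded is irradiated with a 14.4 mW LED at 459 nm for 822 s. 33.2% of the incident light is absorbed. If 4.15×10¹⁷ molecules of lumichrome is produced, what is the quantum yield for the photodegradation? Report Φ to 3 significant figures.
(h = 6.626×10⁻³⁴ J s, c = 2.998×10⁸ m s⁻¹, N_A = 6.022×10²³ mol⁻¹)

Product: 4.15×10¹⁷ / 6.022×10²³ = 6.891×10⁻⁷ mol.
Photon energy at 459 nm: hc/λ = (6.626×10⁻³⁴)(2.998×10⁸)/(459×10⁻⁹) = 4.328×10⁻¹⁹ J.
Energy delivered: (14.4 mW)(822 s) = 11.84 J.
Photons incident: 11.84 / 4.328×10⁻¹⁹ = 2.736×10¹⁹, i.e. 2.736×10¹⁹/6.022×10²³ = 4.543×10⁻⁵ mol.
Photons absorbed: 0.332 × 4.543×10⁻⁵ = 1.508×10⁻⁵ mol.
Φ = 6.891×10⁻⁷ mol / 1.508×10⁻⁵ mol photons = 0.0457.

Φ = 0.0457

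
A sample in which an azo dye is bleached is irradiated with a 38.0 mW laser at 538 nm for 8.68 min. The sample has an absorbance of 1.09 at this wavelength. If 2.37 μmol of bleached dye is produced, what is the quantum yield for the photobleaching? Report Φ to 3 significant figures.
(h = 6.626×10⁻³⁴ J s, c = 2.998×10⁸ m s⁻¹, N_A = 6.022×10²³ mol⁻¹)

Φ = 0.0290

Product: 2.37 μmol = 2.37×10⁻⁶ mol.
Photon energy at 538 nm: hc/λ = (6.626×10⁻³⁴)(2.998×10⁸)/(538×10⁻⁹) = 3.692×10⁻¹⁹ J.
Energy delivered: (38.0 mW)(520.8 s) = 19.79 J.
Photons incident: 19.79 / 3.692×10⁻¹⁹ = 5.360×10¹⁹, i.e. 5.360×10¹⁹/6.022×10²³ = 8.901×10⁻⁵ mol.
Fraction absorbed: 1 − 10^(−1.09) = 0.9187.
Photons absorbed: 0.9187 × 8.901×10⁻⁵ = 8.177×10⁻⁵ mol.
Φ = 2.37×10⁻⁶ mol / 8.177×10⁻⁵ mol photons = 0.0290.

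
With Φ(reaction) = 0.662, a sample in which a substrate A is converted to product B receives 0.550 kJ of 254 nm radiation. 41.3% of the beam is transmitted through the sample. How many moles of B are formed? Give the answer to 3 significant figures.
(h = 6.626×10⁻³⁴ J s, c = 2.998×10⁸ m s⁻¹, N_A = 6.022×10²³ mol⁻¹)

4.54×10⁻⁴ mol

Photon energy at 254 nm: hc/λ = (6.626×10⁻³⁴)(2.998×10⁸)/(254×10⁻⁹) = 7.821×10⁻¹⁹ J.
Incident energy: 0.550 kJ = 550 J.
Photons incident: 550 / 7.821×10⁻¹⁹ = 7.032×10²⁰, i.e. 7.032×10²⁰/6.022×10²³ = 0.001168 mol.
Fraction absorbed: 1 − 41.3/100 = 0.5870.
Photons absorbed: 0.5870 × 0.001168 = 6.856×10⁻⁴ mol.
Product: Φ × n_abs = 0.662 × 6.856×10⁻⁴ = 4.539×10⁻⁴ mol.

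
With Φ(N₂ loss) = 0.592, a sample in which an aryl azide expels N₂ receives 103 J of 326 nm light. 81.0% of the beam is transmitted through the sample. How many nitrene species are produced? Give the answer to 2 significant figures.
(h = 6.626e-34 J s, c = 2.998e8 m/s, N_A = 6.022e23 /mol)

Photon energy at 326 nm: hc/λ = (6.626e-34)(2.998e8)/(326e-9) = 6.093e-19 J.
Photons incident: 103 / 6.093e-19 = 1.690e20, i.e. 1.690e20/6.022e23 = 2.806e-4 mol.
Fraction absorbed: 1 − 81.0/100 = 0.1900.
Photons absorbed: 0.1900 × 2.806e-4 = 5.331e-5 mol.
Product: Φ × n_abs = 0.592 × 5.331e-5 = 3.156e-5 mol.
As a count: 3.156e-5 × 6.022e23 = 1.9e19.

1.9e19 species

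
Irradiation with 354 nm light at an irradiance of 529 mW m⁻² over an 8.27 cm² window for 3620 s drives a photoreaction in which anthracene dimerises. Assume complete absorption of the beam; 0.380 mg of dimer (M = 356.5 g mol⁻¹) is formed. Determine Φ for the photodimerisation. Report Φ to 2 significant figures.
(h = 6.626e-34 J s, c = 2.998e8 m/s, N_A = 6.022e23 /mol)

Product: 0.380 mg / 356.5 g mol⁻¹ = 1.066e-6 mol.
Photon energy at 354 nm: hc/λ = (6.626e-34)(2.998e8)/(354e-9) = 5.612e-19 J.
Energy delivered: (529 mW m⁻²)(8.27e-4 m²)(3620 s) = 1.584 J.
Photons incident: 1.584 / 5.612e-19 = 2.823e18, i.e. 2.823e18/6.022e23 = 4.688e-6 mol.
Φ = 1.066e-6 mol / 4.688e-6 mol photons = 0.23.

Φ = 0.23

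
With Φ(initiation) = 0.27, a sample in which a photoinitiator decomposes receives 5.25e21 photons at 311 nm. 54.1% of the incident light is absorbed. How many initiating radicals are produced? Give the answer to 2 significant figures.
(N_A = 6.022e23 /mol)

7.7e20 initiating radicals

Moles of photons: 5.25e21 / 6.022e23 = 0.008718 mol.
Photons absorbed: 0.541 × 0.008718 = 0.004716 mol.
Product: Φ × n_abs = 0.27 × 0.004716 = 0.001273 mol.
As a count: 0.001273 × 6.022e23 = 7.7e20.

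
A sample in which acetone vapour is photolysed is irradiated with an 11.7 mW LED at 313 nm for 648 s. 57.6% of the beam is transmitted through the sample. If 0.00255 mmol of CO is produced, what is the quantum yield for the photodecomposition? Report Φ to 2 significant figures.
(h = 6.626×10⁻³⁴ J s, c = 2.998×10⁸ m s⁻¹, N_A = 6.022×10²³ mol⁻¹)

Product: 0.00255 mmol = 2.55×10⁻⁶ mol.
Photon energy at 313 nm: hc/λ = (6.626×10⁻³⁴)(2.998×10⁸)/(313×10⁻⁹) = 6.347×10⁻¹⁹ J.
Energy delivered: (11.7 mW)(648 s) = 7.582 J.
Photons incident: 7.582 / 6.347×10⁻¹⁹ = 1.195×10¹⁹, i.e. 1.195×10¹⁹/6.022×10²³ = 1.984×10⁻⁵ mol.
Fraction absorbed: 1 − 57.6/100 = 0.4240.
Photons absorbed: 0.4240 × 1.984×10⁻⁵ = 8.412×10⁻⁶ mol.
Φ = 2.55×10⁻⁶ mol / 8.412×10⁻⁶ mol photons = 0.30.

Φ = 0.30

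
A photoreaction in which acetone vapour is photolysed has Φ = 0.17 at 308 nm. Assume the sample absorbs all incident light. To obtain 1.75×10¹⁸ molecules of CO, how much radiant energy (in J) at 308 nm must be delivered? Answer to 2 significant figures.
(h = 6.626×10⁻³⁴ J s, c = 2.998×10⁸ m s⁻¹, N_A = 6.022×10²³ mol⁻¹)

Product: 1.75×10¹⁸ / 6.022×10²³ = 2.906×10⁻⁶ mol.
Photons that must be absorbed: 2.906×10⁻⁶ / 0.17 = 1.709×10⁻⁵ mol.
Photon energy: hc/λ = 6.450×10⁻¹⁹ J; per mole, 3.884×10⁵ J mol⁻¹.
Energy required: 1.709×10⁻⁵ × 3.884×10⁵ = 6.6 J.

6.6 J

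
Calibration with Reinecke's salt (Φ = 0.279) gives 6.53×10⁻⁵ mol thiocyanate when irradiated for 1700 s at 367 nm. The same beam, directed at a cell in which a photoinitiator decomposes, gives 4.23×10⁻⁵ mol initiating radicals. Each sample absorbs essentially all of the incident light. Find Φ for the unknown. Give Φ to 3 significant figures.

Photons absorbed by the actinometer: 6.53×10⁻⁵ / 0.279 = 2.341×10⁻⁴ mol.
Φ(unknown) = 4.23×10⁻⁵ / 2.341×10⁻⁴ = 0.181.

Φ = 0.181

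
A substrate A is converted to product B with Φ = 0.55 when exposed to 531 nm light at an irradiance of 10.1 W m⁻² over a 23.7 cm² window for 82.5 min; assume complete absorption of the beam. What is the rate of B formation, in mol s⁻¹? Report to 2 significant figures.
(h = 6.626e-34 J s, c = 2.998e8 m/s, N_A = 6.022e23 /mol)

5.8e-8 mol s⁻¹

Photon energy at 531 nm: hc/λ = (6.626e-34)(2.998e8)/(531e-9) = 3.741e-19 J.
Energy delivered: (10.1 W m⁻²)(23.7e-4 m²)(4950 s) = 118.5 J.
Photons incident: 118.5 / 3.741e-19 = 3.168e20, i.e. 3.168e20/6.022e23 = 5.261e-4 mol.
Product formed: 0.55 × 5.261e-4 = 2.894e-4 mol.
Rate: 2.894e-4 / 4950 s = 5.8e-8 mol s⁻¹.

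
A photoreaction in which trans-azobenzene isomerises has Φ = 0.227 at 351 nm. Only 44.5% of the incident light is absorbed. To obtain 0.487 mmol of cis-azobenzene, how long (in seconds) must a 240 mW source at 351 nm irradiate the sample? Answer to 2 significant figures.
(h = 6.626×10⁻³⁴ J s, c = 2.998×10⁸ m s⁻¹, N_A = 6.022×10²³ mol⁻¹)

t ≈ 6800 s

Product: 0.487 mmol = 4.87×10⁻⁴ mol.
Photons that must be absorbed: 4.87×10⁻⁴ / 0.227 = 0.002145 mol.
Incident photons needed: 0.002145 / 0.445 = 0.004820 mol.
Photon energy: hc/λ = 5.659×10⁻¹⁹ J; per mole, 3.408×10⁵ J mol⁻¹.
Energy required: 0.004820 × 3.408×10⁵ = 1643 J.
Time: 1643 J / 0.24 W = 6800 s.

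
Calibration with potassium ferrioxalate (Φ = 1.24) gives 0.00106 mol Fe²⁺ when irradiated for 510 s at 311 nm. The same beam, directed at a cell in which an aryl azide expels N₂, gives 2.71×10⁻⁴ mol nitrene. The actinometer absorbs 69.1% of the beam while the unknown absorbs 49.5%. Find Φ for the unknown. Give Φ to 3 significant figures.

Φ = 0.443

Photons absorbed by the actinometer: 0.00106 / 1.24 = 8.548×10⁻⁴ mol.
Incident flux: 8.548×10⁻⁴ / 0.691 = 0.001237 einstein.
Absorbed by unknown: 0.495 × 0.001237 = 6.123×10⁻⁴ mol.
Φ(unknown) = 2.71×10⁻⁴ / 6.123×10⁻⁴ = 0.443.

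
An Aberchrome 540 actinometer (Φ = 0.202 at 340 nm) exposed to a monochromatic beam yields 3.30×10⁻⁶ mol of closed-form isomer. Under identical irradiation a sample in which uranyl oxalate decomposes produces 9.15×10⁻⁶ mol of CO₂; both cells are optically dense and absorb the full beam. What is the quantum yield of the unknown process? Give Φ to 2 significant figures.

Photons absorbed by the actinometer: 3.30×10⁻⁶ / 0.202 = 1.634×10⁻⁵ mol.
Φ(unknown) = 9.15×10⁻⁶ / 1.634×10⁻⁵ = 0.56.

Φ = 0.56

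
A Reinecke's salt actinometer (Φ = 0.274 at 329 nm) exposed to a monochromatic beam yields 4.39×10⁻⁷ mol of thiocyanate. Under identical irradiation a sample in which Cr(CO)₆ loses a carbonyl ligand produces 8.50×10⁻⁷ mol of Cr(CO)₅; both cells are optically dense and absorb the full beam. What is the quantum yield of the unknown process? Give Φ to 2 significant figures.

Φ = 0.53

Photons absorbed by the actinometer: 4.39×10⁻⁷ / 0.274 = 1.602×10⁻⁶ mol.
Φ(unknown) = 8.50×10⁻⁷ / 1.602×10⁻⁶ = 0.53.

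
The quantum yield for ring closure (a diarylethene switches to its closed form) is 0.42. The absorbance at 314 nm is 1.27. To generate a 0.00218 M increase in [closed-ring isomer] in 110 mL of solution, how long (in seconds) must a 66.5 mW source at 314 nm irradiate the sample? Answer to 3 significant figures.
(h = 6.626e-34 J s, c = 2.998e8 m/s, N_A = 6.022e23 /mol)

Product: (0.00218 M)(0.11 L) = 2.398e-4 mol.
Photons that must be absorbed: 2.398e-4 / 0.42 = 5.710e-4 mol.
Fraction absorbed: 1 − 10^(−1.27) = 0.9463.
Incident photons needed: 5.710e-4 / 0.9463 = 6.034e-4 mol.
Photon energy: hc/λ = 6.326e-19 J; per mole, 3.810e5 J mol⁻¹.
Energy required: 6.034e-4 × 3.810e5 = 229.9 J.
Time: 229.9 J / 0.0665 W = 3460 s.

t ≈ 3460 s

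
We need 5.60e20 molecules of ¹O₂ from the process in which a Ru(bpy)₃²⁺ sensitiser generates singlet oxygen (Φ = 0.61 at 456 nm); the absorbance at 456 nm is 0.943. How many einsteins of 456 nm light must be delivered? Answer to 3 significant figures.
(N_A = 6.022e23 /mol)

0.00172 einstein

Product: 5.60e20 / 6.022e23 = 9.299e-4 mol.
Photons that must be absorbed: 9.299e-4 / 0.61 = 0.001524 mol.
Fraction absorbed: 1 − 10^(−0.943) = 0.8860.
Incident photons needed: 0.001524 / 0.8860 = 0.001720 mol.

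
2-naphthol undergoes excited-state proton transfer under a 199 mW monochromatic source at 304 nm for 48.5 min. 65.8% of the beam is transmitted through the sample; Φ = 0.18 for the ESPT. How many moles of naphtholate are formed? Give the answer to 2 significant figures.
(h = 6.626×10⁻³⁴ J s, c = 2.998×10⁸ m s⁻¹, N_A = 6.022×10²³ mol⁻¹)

Photon energy at 304 nm: hc/λ = (6.626×10⁻³⁴)(2.998×10⁸)/(304×10⁻⁹) = 6.534×10⁻¹⁹ J.
Energy delivered: (199 mW)(2910 s) = 579.1 J.
Photons incident: 579.1 / 6.534×10⁻¹⁹ = 8.863×10²⁰, i.e. 8.863×10²⁰/6.022×10²³ = 0.001472 mol.
Fraction absorbed: 1 − 65.8/100 = 0.3420.
Photons absorbed: 0.3420 × 0.001472 = 5.034×10⁻⁴ mol.
Product: Φ × n_abs = 0.18 × 5.034×10⁻⁴ = 9.061×10⁻⁵ mol.

9.1×10⁻⁵ mol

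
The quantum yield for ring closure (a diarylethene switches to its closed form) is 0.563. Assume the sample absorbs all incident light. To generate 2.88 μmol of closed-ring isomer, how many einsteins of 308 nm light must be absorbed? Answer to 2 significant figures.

Product: 2.88 μmol = 2.88×10⁻⁶ mol.
Photons that must be absorbed: 2.88×10⁻⁶ / 0.563 = 5.115×10⁻⁶ mol.

5.1×10⁻⁶ einstein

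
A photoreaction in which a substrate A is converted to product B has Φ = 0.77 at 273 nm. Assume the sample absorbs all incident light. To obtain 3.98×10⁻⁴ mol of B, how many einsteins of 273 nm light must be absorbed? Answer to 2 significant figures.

5.2×10⁻⁴ einstein

Photons that must be absorbed: 3.98×10⁻⁴ / 0.77 = 5.169×10⁻⁴ mol.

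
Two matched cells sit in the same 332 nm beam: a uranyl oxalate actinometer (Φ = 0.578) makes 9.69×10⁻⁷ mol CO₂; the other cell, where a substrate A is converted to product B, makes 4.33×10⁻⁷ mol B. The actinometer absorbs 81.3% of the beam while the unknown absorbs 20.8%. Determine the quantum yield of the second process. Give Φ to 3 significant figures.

Photons absorbed by the actinometer: 9.69×10⁻⁷ / 0.578 = 1.676×10⁻⁶ mol.
Incident flux: 1.676×10⁻⁶ / 0.813 = 2.062×10⁻⁶ einstein.
Absorbed by unknown: 0.208 × 2.062×10⁻⁶ = 4.289×10⁻⁷ mol.
Φ(unknown) = 4.33×10⁻⁷ / 4.289×10⁻⁷ = 1.01.

Φ = 1.01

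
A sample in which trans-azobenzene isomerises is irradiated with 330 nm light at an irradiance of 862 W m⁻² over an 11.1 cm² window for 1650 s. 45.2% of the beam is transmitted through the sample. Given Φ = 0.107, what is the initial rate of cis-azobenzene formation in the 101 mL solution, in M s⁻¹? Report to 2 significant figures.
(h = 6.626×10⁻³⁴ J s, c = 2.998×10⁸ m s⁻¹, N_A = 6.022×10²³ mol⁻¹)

1.5×10⁻⁶ M s⁻¹

Photon energy at 330 nm: hc/λ = (6.626×10⁻³⁴)(2.998×10⁸)/(330×10⁻⁹) = 6.020×10⁻¹⁹ J.
Energy delivered: (862 W m⁻²)(11.1×10⁻⁴ m²)(1650 s) = 1579 J.
Photons incident: 1579 / 6.020×10⁻¹⁹ = 2.623×10²¹, i.e. 2.623×10²¹/6.022×10²³ = 0.004356 mol.
Fraction absorbed: 1 − 45.2/100 = 0.5480.
Photons absorbed: 0.5480 × 0.004356 = 0.002387 mol.
Product formed: 0.107 × 0.002387 = 2.554×10⁻⁴ mol.
Rate: 2.554×10⁻⁴ mol / (1650 s × 0.101 L) = 1.5×10⁻⁶ M s⁻¹.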